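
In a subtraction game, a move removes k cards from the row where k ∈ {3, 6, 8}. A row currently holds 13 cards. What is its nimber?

0

Build the Grundy sequence with g(k) = mex{g(k−s) : s ∈ {3, 6, 8}, s ≤ k}:
g(0) = mex{} = 0
g(1) = mex{} = 0
g(2) = mex{} = 0
g(3) = mex{0} = 1
g(4) = mex{0} = 1
g(5) = mex{0} = 1
g(6) = mex{0,1} = 2
g(7) = mex{0,1} = 2
g(8) = mex{0,1} = 2
g(9) = mex{0,1,2} = 3
g(10) = mex{0,1,2} = 3
g(11) = mex{1,2} = 0
g(12) = mex{1,2,3} = 0
g(13) = mex{1,2,3} = 0
So g(13) = 0.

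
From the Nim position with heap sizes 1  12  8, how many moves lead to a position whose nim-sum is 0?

Compute the nim-sum pairwise:
1 ⊕ 12 = 13
13 ⊕ 8 = 5
The overall nim-sum is X = 5. A heap of size p has a winning move iff p XOR X < p (reduce it to p XOR X).
  1: 1 XOR 5 = 4 ≥ 1 — no move.
  12: 12 XOR 5 = 9 < 12 — winning move (to 9).
  8: 8 XOR 5 = 13 ≥ 8 — no move.
That gives 1 winning move.

1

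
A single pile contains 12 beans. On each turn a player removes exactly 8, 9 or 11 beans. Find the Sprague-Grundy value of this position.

Grundy values for subtraction set {8, 9, 11}:
g(0) = mex{} = 0
g(1) = mex{} = 0
g(2) = mex{} = 0
g(3) = mex{} = 0
g(4) = mex{} = 0
g(5) = mex{} = 0
g(6) = mex{} = 0
g(7) = mex{} = 0
g(8) = mex{0} = 1
g(9) = mex{0} = 1
g(10) = mex{0} = 1
g(11) = mex{0} = 1
g(12) = mex{0} = 1
So g(12) = 1.

1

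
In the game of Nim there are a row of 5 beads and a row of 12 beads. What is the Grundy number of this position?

9

Write each in binary and XOR column by column:
  0101  (5)
  1100  (12)
  ----
  1001  (9)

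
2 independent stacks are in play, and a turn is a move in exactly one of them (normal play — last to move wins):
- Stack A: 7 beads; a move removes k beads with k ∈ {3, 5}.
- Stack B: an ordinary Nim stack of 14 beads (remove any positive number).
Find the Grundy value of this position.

Build the Grundy sequence for stack A with g(k) = mex{g(k−s) : s ∈ {3, 5}, s ≤ k}:
k:     0  1  2  3  4  5  6  7
g(k):  0  0  0  1  1  1  2  2
So g(7) = 2.
Stack B is a plain Nim stack of size 14, so its Grundy value is 14.
By the Sprague-Grundy theorem, the Grundy value of a sum of independent games is the XOR of the component values.
Combined value = 2 ⊕ 14 = 12.

12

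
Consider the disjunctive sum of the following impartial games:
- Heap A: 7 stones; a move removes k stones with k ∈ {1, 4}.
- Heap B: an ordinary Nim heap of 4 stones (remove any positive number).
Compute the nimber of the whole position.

Grundy values for heap A (subtraction set {1, 4}):
k:     0  1  2  3  4  5  6  7
g(k):  0  1  0  1  2  0  1  0
So g(7) = 0.
Heap B is a plain Nim heap of size 4, so its Grundy value is 4.
The value of a disjunctive sum is the nim-sum of the parts.
Combined value = 0 ⊕ 4 = 4.

4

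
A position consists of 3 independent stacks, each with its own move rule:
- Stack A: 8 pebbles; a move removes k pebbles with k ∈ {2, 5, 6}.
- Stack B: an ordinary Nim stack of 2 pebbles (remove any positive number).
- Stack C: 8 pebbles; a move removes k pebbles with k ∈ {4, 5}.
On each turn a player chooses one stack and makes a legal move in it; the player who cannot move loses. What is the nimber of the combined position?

0

Grundy values for stack A (subtraction set {2, 5, 6}):
g(0) = mex{} = 0
g(1) = mex{} = 0
g(2) = mex{0} = 1
g(3) = mex{0} = 1
g(4) = mex{1} = 0
g(5) = mex{0,1} = 2
g(6) = mex{0} = 1
g(7) = mex{0,1,2} = 3
g(8) = mex{1} = 0
So g(8) = 0.
Stack B is a plain Nim stack of size 2, so its Grundy value is 2.
Build the Grundy sequence for stack C with g(k) = mex{g(k−s) : s ∈ {4, 5}, s ≤ k}:
g(0) = mex{} = 0
g(1) = mex{} = 0
g(2) = mex{} = 0
g(3) = mex{} = 0
g(4) = mex{0} = 1
g(5) = mex{0} = 1
g(6) = mex{0} = 1
g(7) = mex{0} = 1
g(8) = mex{0,1} = 2
So g(8) = 2.
The value of a disjunctive sum is the nim-sum of the parts.
Combined value = 0 ⊕ 2 ⊕ 2 = 0.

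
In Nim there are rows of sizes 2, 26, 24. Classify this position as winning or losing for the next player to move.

Nim-sum: 2 XOR 26 XOR 24 = 0.
The nim-sum is 0, so this is a P-position: the player to move is in a losing position under optimal play.

Losing position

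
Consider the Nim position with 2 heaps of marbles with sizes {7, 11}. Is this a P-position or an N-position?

N-position

Compute the nim-sum pairwise:
7 ^ 11 = 12
The nim-sum is 12 ≠ 0, so this is an N-position: the player to move can win.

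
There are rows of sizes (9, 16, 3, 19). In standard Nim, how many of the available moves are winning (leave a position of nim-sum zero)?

In binary:
  01001  (9)
  10000  (16)
  00011  (3)
  10011  (19)
  -----
  01001  (9)
The overall nim-sum is X = 9. A row of size p has a winning move iff p XOR X < p (reduce it to p XOR X).
  9: 9 XOR 9 = 0 < 9 — winning move (to 0).
  16: 16 XOR 9 = 25 ≥ 16 — no move.
  3: 3 XOR 9 = 10 ≥ 3 — no move.
  19: 19 XOR 9 = 26 ≥ 19 — no move.
That gives 1 winning move.

1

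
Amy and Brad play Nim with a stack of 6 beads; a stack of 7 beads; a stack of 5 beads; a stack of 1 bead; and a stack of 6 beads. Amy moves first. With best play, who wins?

Compute the nim-sum pairwise:
6 ⊕ 7 = 1
1 ⊕ 5 = 4
4 ⊕ 1 = 5
5 ⊕ 6 = 3
The nim-sum is 3 ≠ 0, so this is an N-position: the player to move can win; Amy has a winning move.

Amy wins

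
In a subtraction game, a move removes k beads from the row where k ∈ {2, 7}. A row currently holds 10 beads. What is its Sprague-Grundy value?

Grundy values for subtraction set {2, 7}:
g(0) = mex{} = 0
g(1) = mex{} = 0
g(2) = mex{0} = 1
g(3) = mex{0} = 1
g(4) = mex{1} = 0
g(5) = mex{1} = 0
g(6) = mex{0} = 1
g(7) = mex{0} = 1
g(8) = mex{0,1} = 2
g(9) = mex{1} = 0
g(10) = mex{1,2} = 0
So g(10) = 0.

0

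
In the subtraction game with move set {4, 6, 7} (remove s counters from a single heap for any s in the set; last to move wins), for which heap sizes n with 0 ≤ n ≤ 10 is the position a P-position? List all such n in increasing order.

0, 1, 2, 3

Grundy values for subtraction set {4, 6, 7}:
g(0) = mex{} = 0
g(1) = mex{} = 0
g(2) = mex{} = 0
g(3) = mex{} = 0
g(4) = mex{0} = 1
g(5) = mex{0} = 1
g(6) = mex{0} = 1
g(7) = mex{0} = 1
g(8) = mex{0,1} = 2
g(9) = mex{0,1} = 2
g(10) = mex{0,1} = 2
The P-positions (g = 0) in 0..10 are 0, 1, 2, 3.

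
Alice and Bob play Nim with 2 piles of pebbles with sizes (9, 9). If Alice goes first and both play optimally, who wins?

Bob wins

Write each in binary and XOR column by column:
  1001  (9)
  1001  (9)
  ----
  0000  (0)
The nim-sum is 0, so this is a P-position: the player to move is in a losing position under optimal play; Alice is about to move from it and so loses — Bob wins.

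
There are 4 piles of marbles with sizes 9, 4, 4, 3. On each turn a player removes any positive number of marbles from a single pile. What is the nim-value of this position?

10

Nim-sum: 9 ^ 4 ^ 4 ^ 3 = 10.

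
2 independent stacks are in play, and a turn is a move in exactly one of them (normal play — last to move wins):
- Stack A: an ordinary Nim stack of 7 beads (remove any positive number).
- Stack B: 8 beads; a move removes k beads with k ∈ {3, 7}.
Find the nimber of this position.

5

Stack A is a plain Nim stack of size 7, so its Grundy value is 7.
Build the Grundy sequence for stack B with g(k) = mex{g(k−s) : s ∈ {3, 7}, s ≤ k}:
k:     0  1  2  3  4  5  6  7  8
g(k):  0  0  0  1  1  1  0  2  2
So g(8) = 2.
By the Sprague-Grundy theorem, the Grundy value of a sum of independent games is the XOR of the component values.
Combined value = 7 XOR 2 = 5.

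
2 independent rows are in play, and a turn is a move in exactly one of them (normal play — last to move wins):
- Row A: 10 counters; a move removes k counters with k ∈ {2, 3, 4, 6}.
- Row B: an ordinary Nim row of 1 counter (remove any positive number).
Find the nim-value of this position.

0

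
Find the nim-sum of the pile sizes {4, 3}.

7

In binary:
  100  (4)
  011  (3)
  ---
  111  (7)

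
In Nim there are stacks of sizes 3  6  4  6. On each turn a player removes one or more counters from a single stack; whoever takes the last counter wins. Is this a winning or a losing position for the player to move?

In binary:
  011  (3)
  110  (6)
  100  (4)
  110  (6)
  ---
  111  (7)
The nim-sum is 7 ≠ 0, so this is an N-position: the player to move can win.

Winning position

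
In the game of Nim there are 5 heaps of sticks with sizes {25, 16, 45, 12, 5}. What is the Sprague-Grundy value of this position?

45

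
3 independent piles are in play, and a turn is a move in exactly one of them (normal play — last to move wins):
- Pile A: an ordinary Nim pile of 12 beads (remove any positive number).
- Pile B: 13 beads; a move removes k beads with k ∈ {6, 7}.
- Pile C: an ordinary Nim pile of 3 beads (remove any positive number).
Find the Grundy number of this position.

Pile A is a plain Nim pile of size 12, so its Grundy value is 12.
For pile B, compute g(0), g(1), … with moves {6, 7}:
g(0) = mex{} = 0
g(1) = mex{} = 0
g(2) = mex{} = 0
g(3) = mex{} = 0
g(4) = mex{} = 0
g(5) = mex{} = 0
g(6) = mex{0} = 1
g(7) = mex{0} = 1
g(8) = mex{0} = 1
g(9) = mex{0} = 1
g(10) = mex{0} = 1
g(11) = mex{0} = 1
g(12) = mex{0,1} = 2
g(13) = mex{1} = 0
So g(13) = 0.
Pile C is a plain Nim pile of size 3, so its Grundy value is 3.
The value of a disjunctive sum is the nim-sum of the parts.
Combined value = 12 XOR 0 XOR 3 = 15.

15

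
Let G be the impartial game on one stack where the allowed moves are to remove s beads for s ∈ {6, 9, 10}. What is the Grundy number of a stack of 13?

Compute g(0), g(1), … for moves {6, 9, 10}:
k:     0  1  2  3  4  5  6  7  8  9 10 11 12 13
g(k):  0  0  0  0  0  0  1  1  1  1  1  1  2  2
So g(13) = 2.

2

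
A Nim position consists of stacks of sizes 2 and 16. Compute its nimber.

18

In binary:
  00010  (2)
  10000  (16)
  -----
  10010  (18)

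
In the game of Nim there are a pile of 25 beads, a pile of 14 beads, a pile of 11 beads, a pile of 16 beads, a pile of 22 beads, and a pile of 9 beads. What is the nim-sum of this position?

Bitwise XOR of the heap sizes:
  11001  (25)
  01110  (14)
  01011  (11)
  10000  (16)
  10110  (22)
  01001  (9)
  -----
  10011  (19)

19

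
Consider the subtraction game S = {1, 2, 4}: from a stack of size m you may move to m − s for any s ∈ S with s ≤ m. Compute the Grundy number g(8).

2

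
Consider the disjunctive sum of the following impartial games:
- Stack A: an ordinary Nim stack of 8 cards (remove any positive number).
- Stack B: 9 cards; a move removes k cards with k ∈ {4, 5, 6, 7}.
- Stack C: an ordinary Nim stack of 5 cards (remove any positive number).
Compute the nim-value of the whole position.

15

Stack A is a plain Nim stack of size 8, so its Grundy value is 8.
Build the Grundy sequence for stack B with g(k) = mex{g(k−s) : s ∈ {4, 5, 6, 7}, s ≤ k}:
k:     0  1  2  3  4  5  6  7  8  9
g(k):  0  0  0  0  1  1  1  1  2  2
So g(9) = 2.
Stack C is a plain Nim stack of size 5, so its Grundy value is 5.
The value of a disjunctive sum is the nim-sum of the parts.
Combined value = 8 ⊕ 2 ⊕ 5 = 15.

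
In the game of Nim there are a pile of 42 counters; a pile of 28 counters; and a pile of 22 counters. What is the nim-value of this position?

32

In binary:
  101010  (42)
  011100  (28)
  010110  (22)
  ------
  100000  (32)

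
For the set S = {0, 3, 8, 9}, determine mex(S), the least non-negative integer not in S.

0 is in the set but 1 is not, so the mex is 1.

1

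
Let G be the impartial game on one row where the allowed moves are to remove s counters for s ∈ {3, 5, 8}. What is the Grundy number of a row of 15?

1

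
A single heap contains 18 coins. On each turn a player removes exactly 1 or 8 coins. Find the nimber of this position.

Compute g(0), g(1), … for moves {1, 8}:
k:     0  1  2  3  4  5  6  7  8  9 10 11 12 13 14 15 16 17 18
g(k):  0  1  0  1  0  1  0  1  2  0  1  0  1  0  1  0  1  2  0
So g(18) = 0.

0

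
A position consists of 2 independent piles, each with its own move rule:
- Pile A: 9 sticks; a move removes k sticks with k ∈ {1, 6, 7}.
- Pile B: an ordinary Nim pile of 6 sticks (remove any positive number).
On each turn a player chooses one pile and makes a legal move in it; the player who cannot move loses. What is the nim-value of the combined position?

5

For pile A, compute g(0), g(1), … with moves {1, 6, 7}:
k:     0  1  2  3  4  5  6  7  8  9
g(k):  0  1  0  1  0  1  2  3  2  3
So g(9) = 3.
Pile B is a plain Nim pile of size 6, so its Grundy value is 6.
By the Sprague-Grundy theorem, the Grundy value of a sum of independent games is the XOR of the component values.
Combined value = 3 ⊕ 6 = 5.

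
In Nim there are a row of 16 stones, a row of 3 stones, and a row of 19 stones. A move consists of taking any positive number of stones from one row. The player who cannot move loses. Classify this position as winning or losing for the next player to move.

Nim-sum: 16 ⊕ 3 ⊕ 19 = 0.
The nim-sum is 0, so this is a P-position: the player to move is in a losing position under optimal play.

Losing position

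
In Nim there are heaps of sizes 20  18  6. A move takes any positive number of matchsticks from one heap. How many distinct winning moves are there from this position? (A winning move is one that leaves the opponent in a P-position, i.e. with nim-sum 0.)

0

Bitwise XOR of the heap sizes:
  10100  (20)
  10010  (18)
  00110  (6)
  -----
  00000  (0)
The nim-sum is already 0, so every move leaves a nonzero nim-sum — there are no winning moves.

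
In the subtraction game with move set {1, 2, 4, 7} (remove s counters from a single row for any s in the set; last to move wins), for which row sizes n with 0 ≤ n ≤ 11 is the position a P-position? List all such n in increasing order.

0, 3, 6, 9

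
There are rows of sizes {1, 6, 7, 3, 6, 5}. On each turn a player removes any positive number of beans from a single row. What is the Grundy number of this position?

Bitwise XOR of the heap sizes:
  001  (1)
  110  (6)
  111  (7)
  011  (3)
  110  (6)
  101  (5)
  ---
  000  (0)

0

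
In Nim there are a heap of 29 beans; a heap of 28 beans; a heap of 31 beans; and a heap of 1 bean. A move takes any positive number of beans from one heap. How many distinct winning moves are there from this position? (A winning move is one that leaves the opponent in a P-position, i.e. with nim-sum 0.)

Nim-sum: 29 ^ 28 ^ 31 ^ 1 = 31.
The overall nim-sum is X = 31. A heap of size p has a winning move iff p XOR X < p (reduce it to p XOR X).
  29: 29 XOR 31 = 2 < 29 — winning move (to 2).
  28: 28 XOR 31 = 3 < 28 — winning move (to 3).
  31: 31 XOR 31 = 0 < 31 — winning move (to 0).
  1: 1 XOR 31 = 30 ≥ 1 — no move.
That gives 3 winning moves.

3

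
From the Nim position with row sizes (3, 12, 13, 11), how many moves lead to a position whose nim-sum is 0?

Compute the nim-sum pairwise:
3 XOR 12 = 15
15 XOR 13 = 2
2 XOR 11 = 9
The overall nim-sum is X = 9. A row of size p has a winning move iff p XOR X < p (reduce it to p XOR X).
  3: 3 XOR 9 = 10 ≥ 3 — no move.
  12: 12 XOR 9 = 5 < 12 — winning move (to 5).
  13: 13 XOR 9 = 4 < 13 — winning move (to 4).
  11: 11 XOR 9 = 2 < 11 — winning move (to 2).
That gives 3 winning moves.

3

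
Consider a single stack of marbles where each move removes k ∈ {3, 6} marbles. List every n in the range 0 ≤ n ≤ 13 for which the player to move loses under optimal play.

0, 1, 2, 9, 10, 11

Build the Grundy sequence with g(k) = mex{g(k−s) : s ∈ {3, 6}, s ≤ k}:
g(0) = mex{} = 0
g(1) = mex{} = 0
g(2) = mex{} = 0
g(3) = mex{0} = 1
g(4) = mex{0} = 1
g(5) = mex{0} = 1
g(6) = mex{0,1} = 2
g(7) = mex{0,1} = 2
g(8) = mex{0,1} = 2
g(9) = mex{1,2} = 0
g(10) = mex{1,2} = 0
g(11) = mex{1,2} = 0
g(12) = mex{0,2} = 1
g(13) = mex{0,2} = 1
The P-positions (g = 0) in 0..13 are 0, 1, 2, 9, 10, 11.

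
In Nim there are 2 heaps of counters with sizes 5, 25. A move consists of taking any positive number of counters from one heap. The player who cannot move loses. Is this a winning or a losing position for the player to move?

Bitwise XOR of the heap sizes:
  00101  (5)
  11001  (25)
  -----
  11100  (28)
The nim-sum is 28 ≠ 0, so this is an N-position: the player to move can win.

Winning position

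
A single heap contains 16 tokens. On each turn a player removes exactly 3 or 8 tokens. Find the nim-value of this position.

1

Compute g(0), g(1), … for moves {3, 8}:
k:     0  1  2  3  4  5  6  7  8  9 10 11 12 13 14 15 16
g(k):  0  0  0  1  1  1  0  0  2  1  1  0  0  0  1  1  1
So g(16) = 1.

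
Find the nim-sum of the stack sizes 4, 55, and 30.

45

Compute the nim-sum pairwise:
4 ^ 55 = 51
51 ^ 30 = 45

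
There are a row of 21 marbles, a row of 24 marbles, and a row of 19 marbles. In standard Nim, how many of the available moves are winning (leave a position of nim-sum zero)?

3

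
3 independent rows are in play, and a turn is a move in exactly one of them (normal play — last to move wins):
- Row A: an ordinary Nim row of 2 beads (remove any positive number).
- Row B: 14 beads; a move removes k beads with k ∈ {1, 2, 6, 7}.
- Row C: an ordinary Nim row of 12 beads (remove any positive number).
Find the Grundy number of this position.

Row A is a plain Nim row of size 2, so its Grundy value is 2.
For row B, compute g(0), g(1), … with moves {1, 2, 6, 7}:
k:     0  1  2  3  4  5  6  7  8  9 10 11 12 13 14
g(k):  0  1  2  0  1  2  3  4  0  1  2  0  1  2  3
So g(14) = 3.
Row C is a plain Nim row of size 12, so its Grundy value is 12.
By the Sprague-Grundy theorem, the Grundy value of a sum of independent games is the XOR of the component values.
Combined value = 2 XOR 3 XOR 12 = 13.

13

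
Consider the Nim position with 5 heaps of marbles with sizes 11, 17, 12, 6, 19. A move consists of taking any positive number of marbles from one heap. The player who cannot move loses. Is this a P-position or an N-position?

N-position

Nim-sum: 11 XOR 17 XOR 12 XOR 6 XOR 19 = 3.
The nim-sum is 3 ≠ 0, so this is an N-position: the player to move can win.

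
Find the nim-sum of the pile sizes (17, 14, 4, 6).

29

Compute the nim-sum pairwise:
17 XOR 14 = 31
31 XOR 4 = 27
27 XOR 6 = 29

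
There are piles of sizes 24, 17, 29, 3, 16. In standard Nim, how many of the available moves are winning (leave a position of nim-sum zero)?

Nim-sum: 24 ^ 17 ^ 29 ^ 3 ^ 16 = 7.
The overall nim-sum is X = 7. A pile of size p has a winning move iff p XOR X < p (reduce it to p XOR X).
  24: 24 XOR 7 = 31 ≥ 24 — no move.
  17: 17 XOR 7 = 22 ≥ 17 — no move.
  29: 29 XOR 7 = 26 < 29 — winning move (to 26).
  3: 3 XOR 7 = 4 ≥ 3 — no move.
  16: 16 XOR 7 = 23 ≥ 16 — no move.
That gives 1 winning move.

1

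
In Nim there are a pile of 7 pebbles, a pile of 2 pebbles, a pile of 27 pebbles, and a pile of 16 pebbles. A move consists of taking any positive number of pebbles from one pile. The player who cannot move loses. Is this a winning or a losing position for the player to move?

Compute the nim-sum pairwise:
7 ⊕ 2 = 5
5 ⊕ 27 = 30
30 ⊕ 16 = 14
The nim-sum is 14 ≠ 0, so this is an N-position: the player to move can win.

Winning position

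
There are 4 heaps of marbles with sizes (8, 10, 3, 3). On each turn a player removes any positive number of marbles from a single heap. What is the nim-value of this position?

2

Nim-sum: 8 XOR 10 XOR 3 XOR 3 = 2.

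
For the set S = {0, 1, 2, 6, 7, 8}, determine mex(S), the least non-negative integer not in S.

3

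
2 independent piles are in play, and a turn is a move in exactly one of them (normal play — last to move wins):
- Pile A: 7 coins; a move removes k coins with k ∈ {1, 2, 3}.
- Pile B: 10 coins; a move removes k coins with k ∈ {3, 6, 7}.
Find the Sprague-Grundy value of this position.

3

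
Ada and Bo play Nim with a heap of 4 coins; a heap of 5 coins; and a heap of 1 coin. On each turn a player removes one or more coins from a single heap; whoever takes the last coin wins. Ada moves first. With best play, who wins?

Write each in binary and XOR column by column:
  100  (4)
  101  (5)
  001  (1)
  ---
  000  (0)
The nim-sum is 0, so this is a P-position: the player to move is in a losing position under optimal play; Ada is about to move from it and so loses — Bo wins.

Bo wins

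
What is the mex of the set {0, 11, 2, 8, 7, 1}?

3

The values 0, 1, 2 are all present; 3 is the first non-negative integer missing from the set.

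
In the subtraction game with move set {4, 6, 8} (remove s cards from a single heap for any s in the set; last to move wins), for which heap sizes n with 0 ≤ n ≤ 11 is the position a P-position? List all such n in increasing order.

Compute g(0), g(1), … for moves {4, 6, 8}:
g(0) = mex{} = 0
g(1) = mex{} = 0
g(2) = mex{} = 0
g(3) = mex{} = 0
g(4) = mex{0} = 1
g(5) = mex{0} = 1
g(6) = mex{0} = 1
g(7) = mex{0} = 1
g(8) = mex{0,1} = 2
g(9) = mex{0,1} = 2
g(10) = mex{0,1} = 2
g(11) = mex{0,1} = 2
The P-positions (g = 0) in 0..11 are 0, 1, 2, 3.

0, 1, 2, 3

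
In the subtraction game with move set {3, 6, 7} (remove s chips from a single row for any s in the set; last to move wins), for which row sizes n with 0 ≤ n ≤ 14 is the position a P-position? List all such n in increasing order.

0, 1, 2, 10, 11, 12

Compute g(0), g(1), … for moves {3, 6, 7}:
k:     0  1  2  3  4  5  6  7  8  9 10 11 12 13 14
g(k):  0  0  0  1  1  1  2  2  2  3  0  0  0  1  1
The P-positions (g = 0) in 0..14 are 0, 1, 2, 10, 11, 12.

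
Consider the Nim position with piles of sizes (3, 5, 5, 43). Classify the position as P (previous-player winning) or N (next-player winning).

N-position

Compute the nim-sum pairwise:
3 ^ 5 = 6
6 ^ 5 = 3
3 ^ 43 = 40
The nim-sum is 40 ≠ 0, so this is an N-position: the player to move can win.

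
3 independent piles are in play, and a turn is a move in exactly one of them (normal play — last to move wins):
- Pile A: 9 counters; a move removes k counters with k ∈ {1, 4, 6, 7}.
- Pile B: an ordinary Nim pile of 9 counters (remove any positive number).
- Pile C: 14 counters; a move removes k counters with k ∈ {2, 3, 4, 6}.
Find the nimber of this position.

Grundy values for pile A (subtraction set {1, 4, 6, 7}):
g(0) = mex{} = 0
g(1) = mex{0} = 1
g(2) = mex{1} = 0
g(3) = mex{0} = 1
g(4) = mex{0,1} = 2
g(5) = mex{1,2} = 0
g(6) = mex{0} = 1
g(7) = mex{0,1} = 2
g(8) = mex{0,1,2} = 3
g(9) = mex{0,1,3} = 2
So g(9) = 2.
Pile B is a plain Nim pile of size 9, so its Grundy value is 9.
Build the Grundy sequence for pile C with g(k) = mex{g(k−s) : s ∈ {2, 3, 4, 6}, s ≤ k}:
k:     0  1  2  3  4  5  6  7  8  9 10 11 12 13 14
g(k):  0  0  1  1  2  2  3  3  0  0  1  1  2  2  3
So g(14) = 3.
The value of a disjunctive sum is the nim-sum of the parts.
Combined value = 2 ⊕ 9 ⊕ 3 = 8.

8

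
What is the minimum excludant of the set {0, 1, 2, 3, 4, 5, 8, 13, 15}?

6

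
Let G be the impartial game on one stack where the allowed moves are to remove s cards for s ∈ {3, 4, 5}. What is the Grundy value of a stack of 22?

Compute g(0), g(1), … for moves {3, 4, 5}:
k:     0  1  2  3  4  5  6  7  8  9 10 11 12 13 14 15 16 17 18 19 20 21 22
g(k):  0  0  0  1  1  1  2  2  0  0  0  1  1  1  2  2  0  0  0  1  1  1  2
So g(22) = 2.

2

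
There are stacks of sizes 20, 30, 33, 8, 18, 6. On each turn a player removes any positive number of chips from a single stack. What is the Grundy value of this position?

55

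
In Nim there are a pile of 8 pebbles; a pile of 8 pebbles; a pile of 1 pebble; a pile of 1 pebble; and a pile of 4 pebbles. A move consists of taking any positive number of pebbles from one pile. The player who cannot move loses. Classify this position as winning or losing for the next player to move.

Write each in binary and XOR column by column:
  1000  (8)
  1000  (8)
  0001  (1)
  0001  (1)
  0100  (4)
  ----
  0100  (4)
The nim-sum is 4 ≠ 0, so this is an N-position: the player to move can win.

Winning position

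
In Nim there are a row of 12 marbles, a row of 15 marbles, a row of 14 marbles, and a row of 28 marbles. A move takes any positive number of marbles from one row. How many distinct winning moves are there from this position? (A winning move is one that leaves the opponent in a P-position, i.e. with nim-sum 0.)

1

Compute the nim-sum pairwise:
12 XOR 15 = 3
3 XOR 14 = 13
13 XOR 28 = 17
The overall nim-sum is X = 17. A row of size p has a winning move iff p XOR X < p (reduce it to p XOR X).
  12: 12 XOR 17 = 29 ≥ 12 — no move.
  15: 15 XOR 17 = 30 ≥ 15 — no move.
  14: 14 XOR 17 = 31 ≥ 14 — no move.
  28: 28 XOR 17 = 13 < 28 — winning move (to 13).
That gives 1 winning move.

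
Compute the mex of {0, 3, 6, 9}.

1

0 is in the set but 1 is not, so the mex is 1.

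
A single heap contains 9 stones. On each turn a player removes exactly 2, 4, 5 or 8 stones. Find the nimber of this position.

1

Grundy values for subtraction set {2, 4, 5, 8}:
k:     0  1  2  3  4  5  6  7  8  9
g(k):  0  0  1  1  2  2  3  0  4  1
So g(9) = 1.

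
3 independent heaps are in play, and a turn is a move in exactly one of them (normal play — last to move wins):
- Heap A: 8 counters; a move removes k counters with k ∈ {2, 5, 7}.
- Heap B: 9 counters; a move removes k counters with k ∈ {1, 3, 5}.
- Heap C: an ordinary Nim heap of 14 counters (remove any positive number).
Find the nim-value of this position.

For heap A, compute g(0), g(1), … with moves {2, 5, 7}:
g(0) = mex{} = 0
g(1) = mex{} = 0
g(2) = mex{0} = 1
g(3) = mex{0} = 1
g(4) = mex{1} = 0
g(5) = mex{0,1} = 2
g(6) = mex{0} = 1
g(7) = mex{0,1,2} = 3
g(8) = mex{0,1} = 2
So g(8) = 2.
Build the Grundy sequence for heap B with g(k) = mex{g(k−s) : s ∈ {1, 3, 5}, s ≤ k}:
k:     0  1  2  3  4  5  6  7  8  9
g(k):  0  1  0  1  0  1  0  1  0  1
So g(9) = 1.
Heap C is a plain Nim heap of size 14, so its Grundy value is 14.
By the Sprague-Grundy theorem, the Grundy value of a sum of independent games is the XOR of the component values.
Combined value = 2 ⊕ 1 ⊕ 14 = 13.

13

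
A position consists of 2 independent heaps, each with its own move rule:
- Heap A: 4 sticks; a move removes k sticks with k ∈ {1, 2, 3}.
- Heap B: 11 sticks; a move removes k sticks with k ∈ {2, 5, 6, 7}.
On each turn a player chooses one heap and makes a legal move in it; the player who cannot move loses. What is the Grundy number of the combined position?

Grundy values for heap A (subtraction set {1, 2, 3}):
g(0) = mex{} = 0
g(1) = mex{0} = 1
g(2) = mex{0,1} = 2
g(3) = mex{0,1,2} = 3
g(4) = mex{1,2,3} = 0
So g(4) = 0.
For heap B, compute g(0), g(1), … with moves {2, 5, 6, 7}:
k:     0  1  2  3  4  5  6  7  8  9 10 11
g(k):  0  0  1  1  0  2  1  3  2  2  3  3
So g(11) = 3.
By the Sprague-Grundy theorem, the Grundy value of a sum of independent games is the XOR of the component values.
Combined value = 0 ⊕ 3 = 3.

3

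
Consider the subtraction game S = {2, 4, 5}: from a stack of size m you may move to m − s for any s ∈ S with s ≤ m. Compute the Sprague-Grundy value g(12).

Grundy values for subtraction set {2, 4, 5}:
g(0) = mex{} = 0
g(1) = mex{} = 0
g(2) = mex{0} = 1
g(3) = mex{0} = 1
g(4) = mex{0,1} = 2
g(5) = mex{0,1} = 2
g(6) = mex{0,1,2} = 3
g(7) = mex{1,2} = 0
g(8) = mex{1,2,3} = 0
g(9) = mex{0,2} = 1
g(10) = mex{0,2,3} = 1
g(11) = mex{0,1,3} = 2
g(12) = mex{0,1} = 2
So g(12) = 2.

2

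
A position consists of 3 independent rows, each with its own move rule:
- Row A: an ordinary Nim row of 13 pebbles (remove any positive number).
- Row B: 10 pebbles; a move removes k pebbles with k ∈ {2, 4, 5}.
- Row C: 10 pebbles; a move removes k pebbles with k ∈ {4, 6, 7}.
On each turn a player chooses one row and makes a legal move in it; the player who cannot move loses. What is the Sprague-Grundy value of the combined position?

14

Row A is a plain Nim row of size 13, so its Grundy value is 13.
For row B, compute g(0), g(1), … with moves {2, 4, 5}:
k:     0  1  2  3  4  5  6  7  8  9 10
g(k):  0  0  1  1  2  2  3  0  0  1  1
So g(10) = 1.
Build the Grundy sequence for row C with g(k) = mex{g(k−s) : s ∈ {4, 6, 7}, s ≤ k}:
g(0) = mex{} = 0
g(1) = mex{} = 0
g(2) = mex{} = 0
g(3) = mex{} = 0
g(4) = mex{0} = 1
g(5) = mex{0} = 1
g(6) = mex{0} = 1
g(7) = mex{0} = 1
g(8) = mex{0,1} = 2
g(9) = mex{0,1} = 2
g(10) = mex{0,1} = 2
So g(10) = 2.
By the Sprague-Grundy theorem, the Grundy value of a sum of independent games is the XOR of the component values.
Combined value = 13 ⊕ 1 ⊕ 2 = 14.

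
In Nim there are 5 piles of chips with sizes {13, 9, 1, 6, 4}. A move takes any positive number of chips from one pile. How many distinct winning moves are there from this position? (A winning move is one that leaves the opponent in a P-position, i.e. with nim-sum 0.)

Compute the nim-sum pairwise:
13 ⊕ 9 = 4
4 ⊕ 1 = 5
5 ⊕ 6 = 3
3 ⊕ 4 = 7
The overall nim-sum is X = 7. A pile of size p has a winning move iff p XOR X < p (reduce it to p XOR X).
  13: 13 XOR 7 = 10 < 13 — winning move (to 10).
  9: 9 XOR 7 = 14 ≥ 9 — no move.
  1: 1 XOR 7 = 6 ≥ 1 — no move.
  6: 6 XOR 7 = 1 < 6 — winning move (to 1).
  4: 4 XOR 7 = 3 < 4 — winning move (to 3).
That gives 3 winning moves.

3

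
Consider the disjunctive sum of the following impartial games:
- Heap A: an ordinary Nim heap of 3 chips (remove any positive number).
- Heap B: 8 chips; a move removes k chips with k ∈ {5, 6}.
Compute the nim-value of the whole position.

2

Heap A is a plain Nim heap of size 3, so its Grundy value is 3.
For heap B, compute g(0), g(1), … with moves {5, 6}:
g(0) = mex{} = 0
g(1) = mex{} = 0
g(2) = mex{} = 0
g(3) = mex{} = 0
g(4) = mex{} = 0
g(5) = mex{0} = 1
g(6) = mex{0} = 1
g(7) = mex{0} = 1
g(8) = mex{0} = 1
So g(8) = 1.
By the Sprague-Grundy theorem, the Grundy value of a sum of independent games is the XOR of the component values.
Combined value = 3 XOR 1 = 2.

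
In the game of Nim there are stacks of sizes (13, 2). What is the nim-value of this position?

15

Compute the nim-sum pairwise:
13 ^ 2 = 15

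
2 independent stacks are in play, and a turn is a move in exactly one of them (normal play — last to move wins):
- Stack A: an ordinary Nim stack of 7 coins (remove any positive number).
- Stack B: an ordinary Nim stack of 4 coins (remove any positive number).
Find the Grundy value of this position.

3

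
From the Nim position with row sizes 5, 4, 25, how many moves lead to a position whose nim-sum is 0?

Write each in binary and XOR column by column:
  00101  (5)
  00100  (4)
  11001  (25)
  -----
  11000  (24)
The overall nim-sum is X = 24. A row of size p has a winning move iff p XOR X < p (reduce it to p XOR X).
  5: 5 XOR 24 = 29 ≥ 5 — no move.
  4: 4 XOR 24 = 28 ≥ 4 — no move.
  25: 25 XOR 24 = 1 < 25 — winning move (to 1).
That gives 1 winning move.

1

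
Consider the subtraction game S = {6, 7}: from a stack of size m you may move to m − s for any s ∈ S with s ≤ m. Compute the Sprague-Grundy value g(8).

1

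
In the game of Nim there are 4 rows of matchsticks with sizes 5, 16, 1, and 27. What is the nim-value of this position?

15

In binary:
  00101  (5)
  10000  (16)
  00001  (1)
  11011  (27)
  -----
  01111  (15)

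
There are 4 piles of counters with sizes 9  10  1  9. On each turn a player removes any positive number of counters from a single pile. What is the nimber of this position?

11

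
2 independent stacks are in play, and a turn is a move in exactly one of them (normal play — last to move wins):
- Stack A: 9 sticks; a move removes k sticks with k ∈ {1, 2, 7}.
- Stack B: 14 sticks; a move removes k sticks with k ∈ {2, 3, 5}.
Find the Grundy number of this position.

Build the Grundy sequence for stack A with g(k) = mex{g(k−s) : s ∈ {1, 2, 7}, s ≤ k}:
g(0) = mex{} = 0
g(1) = mex{0} = 1
g(2) = mex{0,1} = 2
g(3) = mex{1,2} = 0
g(4) = mex{0,2} = 1
g(5) = mex{0,1} = 2
g(6) = mex{1,2} = 0
g(7) = mex{0,2} = 1
g(8) = mex{0,1} = 2
g(9) = mex{1,2} = 0
So g(9) = 0.
Grundy values for stack B (subtraction set {2, 3, 5}):
g(0) = mex{} = 0
g(1) = mex{} = 0
g(2) = mex{0} = 1
g(3) = mex{0} = 1
g(4) = mex{0,1} = 2
g(5) = mex{0,1} = 2
g(6) = mex{0,1,2} = 3
g(7) = mex{1,2} = 0
g(8) = mex{1,2,3} = 0
g(9) = mex{0,2,3} = 1
g(10) = mex{0,2} = 1
g(11) = mex{0,1,3} = 2
g(12) = mex{0,1} = 2
g(13) = mex{0,1,2} = 3
g(14) = mex{1,2} = 0
So g(14) = 0.
By the Sprague-Grundy theorem, the Grundy value of a sum of independent games is the XOR of the component values.
Combined value = 0 XOR 0 = 0.

0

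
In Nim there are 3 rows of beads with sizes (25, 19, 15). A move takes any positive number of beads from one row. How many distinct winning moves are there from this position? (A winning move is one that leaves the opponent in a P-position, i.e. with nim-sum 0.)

1

Compute the nim-sum pairwise:
25 ⊕ 19 = 10
10 ⊕ 15 = 5
The overall nim-sum is X = 5. A row of size p has a winning move iff p XOR X < p (reduce it to p XOR X).
  25: 25 XOR 5 = 28 ≥ 25 — no move.
  19: 19 XOR 5 = 22 ≥ 19 — no move.
  15: 15 XOR 5 = 10 < 15 — winning move (to 10).
That gives 1 winning move.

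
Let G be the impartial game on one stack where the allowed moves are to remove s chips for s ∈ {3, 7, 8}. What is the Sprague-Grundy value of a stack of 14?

Compute g(0), g(1), … for moves {3, 7, 8}:
k:     0  1  2  3  4  5  6  7  8  9 10 11 12 13 14
g(k):  0  0  0  1  1  1  0  2  2  1  3  0  0  2  1
So g(14) = 1.

1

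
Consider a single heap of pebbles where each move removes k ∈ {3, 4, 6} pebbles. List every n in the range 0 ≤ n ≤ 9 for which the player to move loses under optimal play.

0, 1, 2, 9

Compute g(0), g(1), … for moves {3, 4, 6}:
g(0) = mex{} = 0
g(1) = mex{} = 0
g(2) = mex{} = 0
g(3) = mex{0} = 1
g(4) = mex{0} = 1
g(5) = mex{0} = 1
g(6) = mex{0,1} = 2
g(7) = mex{0,1} = 2
g(8) = mex{0,1} = 2
g(9) = mex{1,2} = 0
The P-positions (g = 0) in 0..9 are 0, 1, 2, 9.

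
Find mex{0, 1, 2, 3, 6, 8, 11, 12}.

4

The values 0, 1, 2, 3 are all present; 4 is the first non-negative integer missing from the set.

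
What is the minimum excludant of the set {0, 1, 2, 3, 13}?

The values 0, 1, 2, 3 are all present; 4 is the first non-negative integer missing from the set.

4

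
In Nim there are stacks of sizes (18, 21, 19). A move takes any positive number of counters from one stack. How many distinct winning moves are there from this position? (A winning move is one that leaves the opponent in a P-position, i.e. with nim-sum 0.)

3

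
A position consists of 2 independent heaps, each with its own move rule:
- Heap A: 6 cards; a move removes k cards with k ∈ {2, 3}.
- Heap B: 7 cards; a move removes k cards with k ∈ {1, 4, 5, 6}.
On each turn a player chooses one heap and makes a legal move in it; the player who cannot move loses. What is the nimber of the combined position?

3

Build the Grundy sequence for heap A with g(k) = mex{g(k−s) : s ∈ {2, 3}, s ≤ k}:
g(0) = mex{} = 0
g(1) = mex{} = 0
g(2) = mex{0} = 1
g(3) = mex{0} = 1
g(4) = mex{0,1} = 2
g(5) = mex{1} = 0
g(6) = mex{1,2} = 0
So g(6) = 0.
Build the Grundy sequence for heap B with g(k) = mex{g(k−s) : s ∈ {1, 4, 5, 6}, s ≤ k}:
g(0) = mex{} = 0
g(1) = mex{0} = 1
g(2) = mex{1} = 0
g(3) = mex{0} = 1
g(4) = mex{0,1} = 2
g(5) = mex{0,1,2} = 3
g(6) = mex{0,1,3} = 2
g(7) = mex{0,1,2} = 3
So g(7) = 3.
By the Sprague-Grundy theorem, the Grundy value of a sum of independent games is the XOR of the component values.
Combined value = 0 ⊕ 3 = 3.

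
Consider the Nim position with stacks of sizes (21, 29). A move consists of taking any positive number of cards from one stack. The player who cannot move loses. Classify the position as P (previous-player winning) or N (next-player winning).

Nim-sum: 21 ⊕ 29 = 8.
The nim-sum is 8 ≠ 0, so this is an N-position: the player to move can win.

N-position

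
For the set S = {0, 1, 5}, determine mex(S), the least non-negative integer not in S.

2

The values 0, 1 are all present; 2 is the first non-negative integer missing from the set.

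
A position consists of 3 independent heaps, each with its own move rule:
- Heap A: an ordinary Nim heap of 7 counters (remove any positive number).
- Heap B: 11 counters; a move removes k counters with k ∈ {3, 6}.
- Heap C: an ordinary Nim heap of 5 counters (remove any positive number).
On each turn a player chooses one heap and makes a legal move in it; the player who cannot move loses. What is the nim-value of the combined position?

Heap A is a plain Nim heap of size 7, so its Grundy value is 7.
Build the Grundy sequence for heap B with g(k) = mex{g(k−s) : s ∈ {3, 6}, s ≤ k}:
k:     0  1  2  3  4  5  6  7  8  9 10 11
g(k):  0  0  0  1  1  1  2  2  2  0  0  0
So g(11) = 0.
Heap C is a plain Nim heap of size 5, so its Grundy value is 5.
By the Sprague-Grundy theorem, the Grundy value of a sum of independent games is the XOR of the component values.
Combined value = 7 XOR 0 XOR 5 = 2.

2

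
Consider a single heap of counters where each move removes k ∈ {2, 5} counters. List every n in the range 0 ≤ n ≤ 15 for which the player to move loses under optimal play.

0, 1, 4, 7, 8, 11, 14, 15

Compute g(0), g(1), … for moves {2, 5}:
k:     0  1  2  3  4  5  6  7  8  9 10 11 12 13 14 15
g(k):  0  0  1  1  0  2  1  0  0  1  1  0  2  1  0  0
The P-positions (g = 0) in 0..15 are 0, 1, 4, 7, 8, 11, 14, 15.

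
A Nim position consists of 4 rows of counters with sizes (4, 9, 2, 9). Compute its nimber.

Nim-sum: 4 ⊕ 9 ⊕ 2 ⊕ 9 = 6.

6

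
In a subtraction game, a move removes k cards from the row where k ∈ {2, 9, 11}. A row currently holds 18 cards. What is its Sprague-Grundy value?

Compute g(0), g(1), … for moves {2, 9, 11}:
k:     0  1  2  3  4  5  6  7  8  9 10 11 12 13 14 15 16 17 18
g(k):  0  0  1  1  0  0  1  1  0  2  1  3  2  2  3  3  2  2  0
So g(18) = 0.

0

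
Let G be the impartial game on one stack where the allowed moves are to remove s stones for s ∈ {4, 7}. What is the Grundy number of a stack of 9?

2

Compute g(0), g(1), … for moves {4, 7}:
k:     0  1  2  3  4  5  6  7  8  9
g(k):  0  0  0  0  1  1  1  1  2  2
So g(9) = 2.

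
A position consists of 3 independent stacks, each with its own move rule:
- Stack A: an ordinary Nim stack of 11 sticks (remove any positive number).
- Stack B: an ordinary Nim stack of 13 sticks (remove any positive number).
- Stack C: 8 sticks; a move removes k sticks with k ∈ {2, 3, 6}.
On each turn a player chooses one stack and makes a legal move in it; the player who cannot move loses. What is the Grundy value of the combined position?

4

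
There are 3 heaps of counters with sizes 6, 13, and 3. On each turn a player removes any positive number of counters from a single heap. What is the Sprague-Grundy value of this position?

Nim-sum: 6 XOR 13 XOR 3 = 8.

8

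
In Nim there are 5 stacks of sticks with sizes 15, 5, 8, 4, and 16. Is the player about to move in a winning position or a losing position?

Nim-sum: 15 ^ 5 ^ 8 ^ 4 ^ 16 = 22.
The nim-sum is 22 ≠ 0, so this is an N-position: the player to move can win.

Winning position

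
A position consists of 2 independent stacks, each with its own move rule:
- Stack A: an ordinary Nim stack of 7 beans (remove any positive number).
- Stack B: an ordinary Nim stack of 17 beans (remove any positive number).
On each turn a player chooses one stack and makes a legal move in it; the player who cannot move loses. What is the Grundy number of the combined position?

Stack A is a plain Nim stack of size 7, so its Grundy value is 7.
Stack B is a plain Nim stack of size 17, so its Grundy value is 17.
The value of a disjunctive sum is the nim-sum of the parts.
Combined value = 7 ⊕ 17 = 22.

22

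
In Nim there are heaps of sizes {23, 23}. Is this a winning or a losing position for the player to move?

Write each in binary and XOR column by column:
  10111  (23)
  10111  (23)
  -----
  00000  (0)
The nim-sum is 0, so this is a P-position: the player to move is in a losing position under optimal play.

Losing position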